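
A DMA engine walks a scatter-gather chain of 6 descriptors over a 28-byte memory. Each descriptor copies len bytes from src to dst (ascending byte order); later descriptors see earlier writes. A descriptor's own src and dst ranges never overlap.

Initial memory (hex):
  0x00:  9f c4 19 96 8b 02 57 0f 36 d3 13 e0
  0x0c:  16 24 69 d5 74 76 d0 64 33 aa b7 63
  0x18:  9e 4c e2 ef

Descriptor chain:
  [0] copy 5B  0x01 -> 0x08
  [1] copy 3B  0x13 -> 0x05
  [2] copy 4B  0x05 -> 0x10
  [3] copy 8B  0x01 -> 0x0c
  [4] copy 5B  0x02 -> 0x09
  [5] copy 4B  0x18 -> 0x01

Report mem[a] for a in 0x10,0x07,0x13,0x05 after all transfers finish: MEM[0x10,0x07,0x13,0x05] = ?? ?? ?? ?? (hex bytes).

MEM[0x10,0x07,0x13,0x05] = 64 aa c4 64

D0: mem[0x08..0x0c] <- [c4 19 96 8b 02]
D1: mem[0x05..0x07] <- [64 33 aa]
D2: mem[0x10..0x13] <- [64 33 aa c4]
D3: mem[0x0c..0x13] <- [c4 19 96 8b 64 33 aa c4]
D4: mem[0x09..0x0d] <- [19 96 8b 64 33]
D5: mem[0x01..0x04] <- [9e 4c e2 ef]
query mem[0x10]=0x64, mem[0x07]=0xaa, mem[0x13]=0xc4, mem[0x05]=0x64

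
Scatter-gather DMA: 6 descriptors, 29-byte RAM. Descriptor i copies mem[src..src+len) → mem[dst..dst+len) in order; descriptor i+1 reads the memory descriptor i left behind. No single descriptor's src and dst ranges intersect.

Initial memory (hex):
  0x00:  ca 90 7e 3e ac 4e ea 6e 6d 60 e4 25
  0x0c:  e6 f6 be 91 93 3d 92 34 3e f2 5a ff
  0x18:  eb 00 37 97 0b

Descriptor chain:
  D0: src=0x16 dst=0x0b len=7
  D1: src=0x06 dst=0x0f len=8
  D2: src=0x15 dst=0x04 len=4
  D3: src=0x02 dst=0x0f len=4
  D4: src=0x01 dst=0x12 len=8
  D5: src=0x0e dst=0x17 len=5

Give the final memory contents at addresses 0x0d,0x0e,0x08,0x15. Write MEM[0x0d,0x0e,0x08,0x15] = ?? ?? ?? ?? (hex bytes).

MEM[0x0d,0x0e,0x08,0x15] = eb 00 6d ff

  after D0: wrote 7B at 0x0b = 5affeb0037970b
  after D1: wrote 8B at 0x0f = ea6e6d60e45affeb
  after D2: wrote 4B at 0x04 = ffebffeb
  after D3: wrote 4B at 0x0f = 7e3effeb
  after D4: wrote 8B at 0x12 = 907e3effebffeb6d
  after D5: wrote 5B at 0x17 = 007e3eff90
query mem[0x0d]=0xeb, mem[0x0e]=0x00, mem[0x08]=0x6d, mem[0x15]=0xff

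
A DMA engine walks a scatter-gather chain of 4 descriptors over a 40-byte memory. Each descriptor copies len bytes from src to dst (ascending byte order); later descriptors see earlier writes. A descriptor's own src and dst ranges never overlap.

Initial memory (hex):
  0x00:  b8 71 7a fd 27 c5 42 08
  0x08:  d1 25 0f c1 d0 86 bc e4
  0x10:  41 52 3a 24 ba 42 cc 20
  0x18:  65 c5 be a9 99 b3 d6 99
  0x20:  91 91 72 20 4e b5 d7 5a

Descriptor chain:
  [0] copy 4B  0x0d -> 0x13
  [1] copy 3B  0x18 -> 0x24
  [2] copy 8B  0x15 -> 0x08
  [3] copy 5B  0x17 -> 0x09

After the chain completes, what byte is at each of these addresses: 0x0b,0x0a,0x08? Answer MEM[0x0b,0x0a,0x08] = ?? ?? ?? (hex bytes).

[0] 0x0d->0x13 len=4 : 86 bc e4 41
[1] 0x18->0x24 len=3 : 65 c5 be
[2] 0x15->0x08 len=8 : e4 41 20 65 c5 be a9 99
[3] 0x17->0x09 len=5 : 20 65 c5 be a9
query mem[0x0b]=0xc5, mem[0x0a]=0x65, mem[0x08]=0xe4

MEM[0x0b,0x0a,0x08] = c5 65 e4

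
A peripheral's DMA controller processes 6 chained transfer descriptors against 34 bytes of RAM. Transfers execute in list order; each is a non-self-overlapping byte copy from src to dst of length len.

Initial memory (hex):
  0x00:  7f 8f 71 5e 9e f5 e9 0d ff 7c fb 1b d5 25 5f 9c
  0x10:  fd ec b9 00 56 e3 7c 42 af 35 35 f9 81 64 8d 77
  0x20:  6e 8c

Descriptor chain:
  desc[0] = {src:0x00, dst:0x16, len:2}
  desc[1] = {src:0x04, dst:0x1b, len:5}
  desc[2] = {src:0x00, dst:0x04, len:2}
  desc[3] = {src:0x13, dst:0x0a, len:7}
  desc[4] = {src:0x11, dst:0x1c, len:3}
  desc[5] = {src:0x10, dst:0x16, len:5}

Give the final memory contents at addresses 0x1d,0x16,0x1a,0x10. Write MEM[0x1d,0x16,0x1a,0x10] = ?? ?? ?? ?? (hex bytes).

MEM[0x1d,0x16,0x1a,0x10] = b9 35 56 35

[0] 0x00->0x16 len=2 : 7f 8f
[1] 0x04->0x1b len=5 : 9e f5 e9 0d ff
[2] 0x00->0x04 len=2 : 7f 8f
[3] 0x13->0x0a len=7 : 00 56 e3 7f 8f af 35
[4] 0x11->0x1c len=3 : ec b9 00
[5] 0x10->0x16 len=5 : 35 ec b9 00 56
query mem[0x1d]=0xb9, mem[0x16]=0x35, mem[0x1a]=0x56, mem[0x10]=0x35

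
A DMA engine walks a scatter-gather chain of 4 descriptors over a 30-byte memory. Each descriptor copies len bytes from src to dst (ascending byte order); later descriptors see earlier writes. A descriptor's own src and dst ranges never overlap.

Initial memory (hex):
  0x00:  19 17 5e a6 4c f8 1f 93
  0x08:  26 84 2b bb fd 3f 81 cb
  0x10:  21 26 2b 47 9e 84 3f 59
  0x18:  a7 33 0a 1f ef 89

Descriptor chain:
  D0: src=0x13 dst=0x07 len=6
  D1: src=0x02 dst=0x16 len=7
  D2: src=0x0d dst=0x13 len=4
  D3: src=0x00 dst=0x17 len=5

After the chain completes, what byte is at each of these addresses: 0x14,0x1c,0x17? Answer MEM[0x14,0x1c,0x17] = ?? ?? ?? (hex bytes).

[0] 0x13->0x07 len=6 : 47 9e 84 3f 59 a7
[1] 0x02->0x16 len=7 : 5e a6 4c f8 1f 47 9e
[2] 0x0d->0x13 len=4 : 3f 81 cb 21
[3] 0x00->0x17 len=5 : 19 17 5e a6 4c
query mem[0x14]=0x81, mem[0x1c]=0x9e, mem[0x17]=0x19

MEM[0x14,0x1c,0x17] = 81 9e 19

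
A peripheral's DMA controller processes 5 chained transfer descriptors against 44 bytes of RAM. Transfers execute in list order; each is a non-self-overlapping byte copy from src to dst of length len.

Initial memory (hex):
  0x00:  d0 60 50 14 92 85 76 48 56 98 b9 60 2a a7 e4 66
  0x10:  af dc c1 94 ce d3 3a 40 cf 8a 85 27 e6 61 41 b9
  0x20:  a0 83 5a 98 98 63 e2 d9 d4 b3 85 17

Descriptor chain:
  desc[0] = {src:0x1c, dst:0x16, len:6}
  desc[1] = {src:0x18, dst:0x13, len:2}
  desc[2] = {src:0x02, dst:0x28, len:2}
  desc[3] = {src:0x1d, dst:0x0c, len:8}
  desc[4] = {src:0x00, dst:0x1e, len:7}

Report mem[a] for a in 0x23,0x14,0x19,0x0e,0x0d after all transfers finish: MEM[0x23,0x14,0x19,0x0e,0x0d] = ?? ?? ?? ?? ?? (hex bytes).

[0] 0x1c->0x16 len=6 : e6 61 41 b9 a0 83
[1] 0x18->0x13 len=2 : 41 b9
[2] 0x02->0x28 len=2 : 50 14
[3] 0x1d->0x0c len=8 : 61 41 b9 a0 83 5a 98 98
[4] 0x00->0x1e len=7 : d0 60 50 14 92 85 76
query mem[0x23]=0x85, mem[0x14]=0xb9, mem[0x19]=0xb9, mem[0x0e]=0xb9, mem[0x0d]=0x41

MEM[0x23,0x14,0x19,0x0e,0x0d] = 85 b9 b9 b9 41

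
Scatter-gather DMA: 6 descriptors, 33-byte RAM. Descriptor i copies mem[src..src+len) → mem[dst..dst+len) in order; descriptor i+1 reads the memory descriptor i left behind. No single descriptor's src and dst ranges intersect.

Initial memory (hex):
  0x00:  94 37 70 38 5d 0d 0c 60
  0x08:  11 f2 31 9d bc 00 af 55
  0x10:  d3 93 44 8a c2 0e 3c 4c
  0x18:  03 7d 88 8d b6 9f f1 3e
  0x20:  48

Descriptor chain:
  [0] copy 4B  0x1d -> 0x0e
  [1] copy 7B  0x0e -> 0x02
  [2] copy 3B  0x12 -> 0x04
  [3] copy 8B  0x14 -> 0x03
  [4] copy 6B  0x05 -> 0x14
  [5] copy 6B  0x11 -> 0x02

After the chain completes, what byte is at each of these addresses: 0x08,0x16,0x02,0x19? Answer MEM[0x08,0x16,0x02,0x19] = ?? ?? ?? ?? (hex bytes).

MEM[0x08,0x16,0x02,0x19] = 7d 03 48 8d

  after D0: wrote 4B at 0x0e = 9ff13e48
  after D1: wrote 7B at 0x02 = 9ff13e48448ac2
  after D2: wrote 3B at 0x04 = 448ac2
  after D3: wrote 8B at 0x03 = c20e3c4c037d888d
  after D4: wrote 6B at 0x14 = 3c4c037d888d
  after D5: wrote 6B at 0x02 = 48448a3c4c03
query mem[0x08]=0x7d, mem[0x16]=0x03, mem[0x02]=0x48, mem[0x19]=0x8d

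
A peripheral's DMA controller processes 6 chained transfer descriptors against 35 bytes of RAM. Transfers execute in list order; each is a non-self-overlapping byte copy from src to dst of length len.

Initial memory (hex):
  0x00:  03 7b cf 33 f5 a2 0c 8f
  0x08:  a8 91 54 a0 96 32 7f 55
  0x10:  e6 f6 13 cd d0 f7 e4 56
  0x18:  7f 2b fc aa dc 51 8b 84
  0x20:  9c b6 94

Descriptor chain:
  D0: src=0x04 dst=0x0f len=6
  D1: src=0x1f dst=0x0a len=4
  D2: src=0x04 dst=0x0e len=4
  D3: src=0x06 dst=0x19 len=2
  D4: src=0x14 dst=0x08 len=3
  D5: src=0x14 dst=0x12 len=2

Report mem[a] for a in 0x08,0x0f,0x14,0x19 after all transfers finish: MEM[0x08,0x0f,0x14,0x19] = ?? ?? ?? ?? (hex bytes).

MEM[0x08,0x0f,0x14,0x19] = 91 a2 91 0c

  after D0: wrote 6B at 0x0f = f5a20c8fa891
  after D1: wrote 4B at 0x0a = 849cb694
  after D2: wrote 4B at 0x0e = f5a20c8f
  after D3: wrote 2B at 0x19 = 0c8f
  after D4: wrote 3B at 0x08 = 91f7e4
  after D5: wrote 2B at 0x12 = 91f7
query mem[0x08]=0x91, mem[0x0f]=0xa2, mem[0x14]=0x91, mem[0x19]=0x0c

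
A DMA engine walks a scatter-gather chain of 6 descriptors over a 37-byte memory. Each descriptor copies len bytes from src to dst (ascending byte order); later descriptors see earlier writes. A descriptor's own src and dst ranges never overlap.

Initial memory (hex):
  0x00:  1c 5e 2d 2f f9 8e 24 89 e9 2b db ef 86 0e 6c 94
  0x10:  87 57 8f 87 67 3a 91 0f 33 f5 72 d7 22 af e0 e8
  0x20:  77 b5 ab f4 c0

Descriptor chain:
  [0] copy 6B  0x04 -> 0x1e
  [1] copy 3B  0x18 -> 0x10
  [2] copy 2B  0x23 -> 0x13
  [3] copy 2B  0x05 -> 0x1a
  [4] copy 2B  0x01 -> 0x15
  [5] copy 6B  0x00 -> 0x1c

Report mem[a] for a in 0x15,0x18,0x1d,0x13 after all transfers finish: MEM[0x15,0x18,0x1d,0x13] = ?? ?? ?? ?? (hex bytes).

MEM[0x15,0x18,0x1d,0x13] = 5e 33 5e 2b

[0] 0x04->0x1e len=6 : f9 8e 24 89 e9 2b
[1] 0x18->0x10 len=3 : 33 f5 72
[2] 0x23->0x13 len=2 : 2b c0
[3] 0x05->0x1a len=2 : 8e 24
[4] 0x01->0x15 len=2 : 5e 2d
[5] 0x00->0x1c len=6 : 1c 5e 2d 2f f9 8e
query mem[0x15]=0x5e, mem[0x18]=0x33, mem[0x1d]=0x5e, mem[0x13]=0x2b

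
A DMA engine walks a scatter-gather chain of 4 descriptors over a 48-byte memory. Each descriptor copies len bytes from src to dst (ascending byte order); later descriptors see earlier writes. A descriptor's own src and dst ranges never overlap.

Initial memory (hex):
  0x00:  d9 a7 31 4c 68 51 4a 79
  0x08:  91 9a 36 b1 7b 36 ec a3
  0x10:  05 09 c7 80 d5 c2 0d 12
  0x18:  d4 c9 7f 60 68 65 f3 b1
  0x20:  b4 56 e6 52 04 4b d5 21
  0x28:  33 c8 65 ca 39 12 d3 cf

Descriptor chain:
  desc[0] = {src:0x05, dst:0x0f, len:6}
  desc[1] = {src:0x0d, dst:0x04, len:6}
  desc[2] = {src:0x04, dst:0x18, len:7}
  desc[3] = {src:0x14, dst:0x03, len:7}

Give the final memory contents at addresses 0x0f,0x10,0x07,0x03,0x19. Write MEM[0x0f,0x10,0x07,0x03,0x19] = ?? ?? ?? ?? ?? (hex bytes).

MEM[0x0f,0x10,0x07,0x03,0x19] = 51 4a 36 36 ec

#0 dst[0x0f+6] := {0x51,0x4a,0x79,0x91,0x9a,0x36}
#1 dst[0x04+6] := {0x36,0xec,0x51,0x4a,0x79,0x91}
#2 dst[0x18+7] := {0x36,0xec,0x51,0x4a,0x79,0x91,0x36}
#3 dst[0x03+7] := {0x36,0xc2,0x0d,0x12,0x36,0xec,0x51}
query mem[0x0f]=0x51, mem[0x10]=0x4a, mem[0x07]=0x36, mem[0x03]=0x36, mem[0x19]=0xec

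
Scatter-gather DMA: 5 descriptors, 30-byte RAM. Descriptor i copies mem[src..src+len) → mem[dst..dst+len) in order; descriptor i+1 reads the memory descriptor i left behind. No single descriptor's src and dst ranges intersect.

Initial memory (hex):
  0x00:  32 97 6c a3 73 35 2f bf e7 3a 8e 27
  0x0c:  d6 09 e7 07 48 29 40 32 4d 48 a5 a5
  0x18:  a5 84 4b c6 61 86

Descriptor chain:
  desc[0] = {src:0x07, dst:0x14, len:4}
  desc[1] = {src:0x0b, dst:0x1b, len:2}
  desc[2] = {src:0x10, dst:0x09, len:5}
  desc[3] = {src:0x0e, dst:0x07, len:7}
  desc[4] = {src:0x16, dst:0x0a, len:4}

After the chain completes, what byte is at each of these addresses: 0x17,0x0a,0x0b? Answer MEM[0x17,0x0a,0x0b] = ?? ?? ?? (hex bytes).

#0 dst[0x14+4] := {0xbf,0xe7,0x3a,0x8e}
#1 dst[0x1b+2] := {0x27,0xd6}
#2 dst[0x09+5] := {0x48,0x29,0x40,0x32,0xbf}
#3 dst[0x07+7] := {0xe7,0x07,0x48,0x29,0x40,0x32,0xbf}
#4 dst[0x0a+4] := {0x3a,0x8e,0xa5,0x84}
query mem[0x17]=0x8e, mem[0x0a]=0x3a, mem[0x0b]=0x8e

MEM[0x17,0x0a,0x0b] = 8e 3a 8e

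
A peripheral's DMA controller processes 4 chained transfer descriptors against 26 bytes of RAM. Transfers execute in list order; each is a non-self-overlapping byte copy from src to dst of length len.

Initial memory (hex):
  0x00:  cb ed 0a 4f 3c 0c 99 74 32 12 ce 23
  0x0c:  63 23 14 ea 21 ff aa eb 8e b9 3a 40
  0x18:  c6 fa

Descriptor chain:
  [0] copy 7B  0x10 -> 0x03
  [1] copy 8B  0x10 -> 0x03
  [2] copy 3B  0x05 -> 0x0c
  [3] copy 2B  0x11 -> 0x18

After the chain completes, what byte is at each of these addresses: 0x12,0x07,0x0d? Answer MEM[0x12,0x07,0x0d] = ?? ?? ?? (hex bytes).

D0: mem[0x03..0x09] <- [21 ff aa eb 8e b9 3a]
D1: mem[0x03..0x0a] <- [21 ff aa eb 8e b9 3a 40]
D2: mem[0x0c..0x0e] <- [aa eb 8e]
D3: mem[0x18..0x19] <- [ff aa]
query mem[0x12]=0xaa, mem[0x07]=0x8e, mem[0x0d]=0xeb

MEM[0x12,0x07,0x0d] = aa 8e eb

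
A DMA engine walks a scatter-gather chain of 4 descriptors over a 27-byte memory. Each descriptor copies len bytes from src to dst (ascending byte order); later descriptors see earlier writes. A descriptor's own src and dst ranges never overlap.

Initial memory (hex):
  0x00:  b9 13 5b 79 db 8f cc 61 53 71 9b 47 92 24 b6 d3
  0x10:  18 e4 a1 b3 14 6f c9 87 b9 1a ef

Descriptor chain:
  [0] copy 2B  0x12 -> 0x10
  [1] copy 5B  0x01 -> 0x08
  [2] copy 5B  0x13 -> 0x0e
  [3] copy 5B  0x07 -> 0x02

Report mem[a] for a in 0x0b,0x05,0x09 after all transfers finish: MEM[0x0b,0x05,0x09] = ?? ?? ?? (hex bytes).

  after D0: wrote 2B at 0x10 = a1b3
  after D1: wrote 5B at 0x08 = 135b79db8f
  after D2: wrote 5B at 0x0e = b3146fc987
  after D3: wrote 5B at 0x02 = 61135b79db
query mem[0x0b]=0xdb, mem[0x05]=0x79, mem[0x09]=0x5b

MEM[0x0b,0x05,0x09] = db 79 5b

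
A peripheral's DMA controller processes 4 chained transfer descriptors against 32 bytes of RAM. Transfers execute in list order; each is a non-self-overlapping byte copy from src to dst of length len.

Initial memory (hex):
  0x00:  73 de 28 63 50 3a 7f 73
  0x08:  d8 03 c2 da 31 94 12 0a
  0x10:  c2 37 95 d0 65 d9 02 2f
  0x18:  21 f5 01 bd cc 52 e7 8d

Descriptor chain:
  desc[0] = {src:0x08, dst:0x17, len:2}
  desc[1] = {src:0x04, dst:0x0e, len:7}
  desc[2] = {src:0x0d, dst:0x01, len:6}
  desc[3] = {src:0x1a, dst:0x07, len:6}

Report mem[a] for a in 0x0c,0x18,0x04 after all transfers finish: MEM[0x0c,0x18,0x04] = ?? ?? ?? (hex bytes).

MEM[0x0c,0x18,0x04] = 8d 03 7f

  after D0: wrote 2B at 0x17 = d803
  after D1: wrote 7B at 0x0e = 503a7f73d803c2
  after D2: wrote 6B at 0x01 = 94503a7f73d8
  after D3: wrote 6B at 0x07 = 01bdcc52e78d
query mem[0x0c]=0x8d, mem[0x18]=0x03, mem[0x04]=0x7f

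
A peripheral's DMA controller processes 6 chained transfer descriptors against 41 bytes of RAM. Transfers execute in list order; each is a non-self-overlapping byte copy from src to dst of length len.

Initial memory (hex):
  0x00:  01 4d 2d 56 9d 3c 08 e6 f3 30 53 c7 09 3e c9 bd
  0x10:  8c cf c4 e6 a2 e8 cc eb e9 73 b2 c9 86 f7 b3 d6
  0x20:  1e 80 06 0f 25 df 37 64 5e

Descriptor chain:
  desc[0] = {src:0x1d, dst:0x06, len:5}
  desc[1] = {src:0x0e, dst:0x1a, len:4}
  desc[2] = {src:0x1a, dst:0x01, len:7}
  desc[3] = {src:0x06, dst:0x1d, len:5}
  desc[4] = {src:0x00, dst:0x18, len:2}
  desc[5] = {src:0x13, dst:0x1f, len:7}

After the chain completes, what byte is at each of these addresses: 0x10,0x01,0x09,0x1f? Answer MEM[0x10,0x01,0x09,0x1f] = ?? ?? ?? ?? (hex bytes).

D0: mem[0x06..0x0a] <- [f7 b3 d6 1e 80]
D1: mem[0x1a..0x1d] <- [c9 bd 8c cf]
D2: mem[0x01..0x07] <- [c9 bd 8c cf b3 d6 1e]
D3: mem[0x1d..0x21] <- [d6 1e d6 1e 80]
D4: mem[0x18..0x19] <- [01 c9]
D5: mem[0x1f..0x25] <- [e6 a2 e8 cc eb 01 c9]
query mem[0x10]=0x8c, mem[0x01]=0xc9, mem[0x09]=0x1e, mem[0x1f]=0xe6

MEM[0x10,0x01,0x09,0x1f] = 8c c9 1e e6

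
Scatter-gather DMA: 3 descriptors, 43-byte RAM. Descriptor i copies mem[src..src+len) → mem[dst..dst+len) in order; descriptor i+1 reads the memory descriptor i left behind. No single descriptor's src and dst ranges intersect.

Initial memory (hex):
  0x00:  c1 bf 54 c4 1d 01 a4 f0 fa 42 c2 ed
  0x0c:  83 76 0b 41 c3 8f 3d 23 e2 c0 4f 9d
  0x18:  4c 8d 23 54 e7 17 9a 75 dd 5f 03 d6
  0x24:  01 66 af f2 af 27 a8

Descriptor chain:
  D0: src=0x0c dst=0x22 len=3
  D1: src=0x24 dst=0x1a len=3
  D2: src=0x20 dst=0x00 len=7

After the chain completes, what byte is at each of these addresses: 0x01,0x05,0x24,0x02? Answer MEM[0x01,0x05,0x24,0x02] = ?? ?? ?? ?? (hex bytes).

D0: mem[0x22..0x24] <- [83 76 0b]
D1: mem[0x1a..0x1c] <- [0b 66 af]
D2: mem[0x00..0x06] <- [dd 5f 83 76 0b 66 af]
query mem[0x01]=0x5f, mem[0x05]=0x66, mem[0x24]=0x0b, mem[0x02]=0x83

MEM[0x01,0x05,0x24,0x02] = 5f 66 0b 83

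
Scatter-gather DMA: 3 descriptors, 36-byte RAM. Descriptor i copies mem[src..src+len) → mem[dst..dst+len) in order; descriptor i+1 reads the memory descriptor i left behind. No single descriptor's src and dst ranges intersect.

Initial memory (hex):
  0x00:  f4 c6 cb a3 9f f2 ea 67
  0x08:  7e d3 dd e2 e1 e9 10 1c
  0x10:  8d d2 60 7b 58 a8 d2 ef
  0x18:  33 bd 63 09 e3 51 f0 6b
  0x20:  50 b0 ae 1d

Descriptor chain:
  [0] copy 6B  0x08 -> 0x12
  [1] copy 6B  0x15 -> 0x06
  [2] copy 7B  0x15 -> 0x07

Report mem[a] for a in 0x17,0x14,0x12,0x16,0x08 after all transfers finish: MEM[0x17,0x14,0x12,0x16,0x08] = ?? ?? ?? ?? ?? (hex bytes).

MEM[0x17,0x14,0x12,0x16,0x08] = e9 dd 7e e1 e1

[0] 0x08->0x12 len=6 : 7e d3 dd e2 e1 e9
[1] 0x15->0x06 len=6 : e2 e1 e9 33 bd 63
[2] 0x15->0x07 len=7 : e2 e1 e9 33 bd 63 09
query mem[0x17]=0xe9, mem[0x14]=0xdd, mem[0x12]=0x7e, mem[0x16]=0xe1, mem[0x08]=0xe1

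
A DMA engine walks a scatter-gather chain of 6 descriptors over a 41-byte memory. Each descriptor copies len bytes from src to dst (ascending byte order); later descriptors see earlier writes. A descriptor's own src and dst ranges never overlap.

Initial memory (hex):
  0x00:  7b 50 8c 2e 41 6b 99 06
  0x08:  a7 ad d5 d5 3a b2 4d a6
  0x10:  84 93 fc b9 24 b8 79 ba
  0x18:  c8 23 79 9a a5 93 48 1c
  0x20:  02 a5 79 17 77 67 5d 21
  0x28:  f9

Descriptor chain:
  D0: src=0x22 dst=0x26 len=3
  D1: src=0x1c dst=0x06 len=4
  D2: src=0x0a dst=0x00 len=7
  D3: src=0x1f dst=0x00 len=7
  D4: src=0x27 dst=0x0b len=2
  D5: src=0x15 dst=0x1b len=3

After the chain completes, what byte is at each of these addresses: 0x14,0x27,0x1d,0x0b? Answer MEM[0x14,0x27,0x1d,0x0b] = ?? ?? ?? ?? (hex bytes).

MEM[0x14,0x27,0x1d,0x0b] = 24 17 ba 17

D0: mem[0x26..0x28] <- [79 17 77]
D1: mem[0x06..0x09] <- [a5 93 48 1c]
D2: mem[0x00..0x06] <- [d5 d5 3a b2 4d a6 84]
D3: mem[0x00..0x06] <- [1c 02 a5 79 17 77 67]
D4: mem[0x0b..0x0c] <- [17 77]
D5: mem[0x1b..0x1d] <- [b8 79 ba]
query mem[0x14]=0x24, mem[0x27]=0x17, mem[0x1d]=0xba, mem[0x0b]=0x17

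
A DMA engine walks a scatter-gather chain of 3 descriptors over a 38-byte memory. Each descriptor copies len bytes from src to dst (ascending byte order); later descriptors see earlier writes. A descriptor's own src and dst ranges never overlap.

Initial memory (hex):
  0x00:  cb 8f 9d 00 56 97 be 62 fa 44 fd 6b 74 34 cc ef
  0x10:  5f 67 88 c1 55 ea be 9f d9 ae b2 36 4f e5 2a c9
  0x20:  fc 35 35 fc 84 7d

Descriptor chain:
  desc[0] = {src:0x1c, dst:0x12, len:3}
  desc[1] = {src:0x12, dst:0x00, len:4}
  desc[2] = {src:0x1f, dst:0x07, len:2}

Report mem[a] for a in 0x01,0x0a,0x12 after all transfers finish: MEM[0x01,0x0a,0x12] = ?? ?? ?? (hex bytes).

MEM[0x01,0x0a,0x12] = e5 fd 4f

D0: mem[0x12..0x14] <- [4f e5 2a]
D1: mem[0x00..0x03] <- [4f e5 2a ea]
D2: mem[0x07..0x08] <- [c9 fc]
query mem[0x01]=0xe5, mem[0x0a]=0xfd, mem[0x12]=0x4f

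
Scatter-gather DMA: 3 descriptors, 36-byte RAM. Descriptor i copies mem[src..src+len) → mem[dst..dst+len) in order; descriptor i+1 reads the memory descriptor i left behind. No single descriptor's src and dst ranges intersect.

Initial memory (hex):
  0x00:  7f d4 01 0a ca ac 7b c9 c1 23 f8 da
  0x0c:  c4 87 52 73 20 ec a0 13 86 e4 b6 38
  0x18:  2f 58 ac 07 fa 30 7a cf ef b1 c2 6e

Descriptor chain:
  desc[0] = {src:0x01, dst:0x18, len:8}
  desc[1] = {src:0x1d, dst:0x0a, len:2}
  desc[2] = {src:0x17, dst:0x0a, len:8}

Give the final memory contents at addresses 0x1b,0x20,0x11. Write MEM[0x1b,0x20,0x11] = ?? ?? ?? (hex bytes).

MEM[0x1b,0x20,0x11] = ca ef c9

D0: mem[0x18..0x1f] <- [d4 01 0a ca ac 7b c9 c1]
D1: mem[0x0a..0x0b] <- [7b c9]
D2: mem[0x0a..0x11] <- [38 d4 01 0a ca ac 7b c9]
query mem[0x1b]=0xca, mem[0x20]=0xef, mem[0x11]=0xc9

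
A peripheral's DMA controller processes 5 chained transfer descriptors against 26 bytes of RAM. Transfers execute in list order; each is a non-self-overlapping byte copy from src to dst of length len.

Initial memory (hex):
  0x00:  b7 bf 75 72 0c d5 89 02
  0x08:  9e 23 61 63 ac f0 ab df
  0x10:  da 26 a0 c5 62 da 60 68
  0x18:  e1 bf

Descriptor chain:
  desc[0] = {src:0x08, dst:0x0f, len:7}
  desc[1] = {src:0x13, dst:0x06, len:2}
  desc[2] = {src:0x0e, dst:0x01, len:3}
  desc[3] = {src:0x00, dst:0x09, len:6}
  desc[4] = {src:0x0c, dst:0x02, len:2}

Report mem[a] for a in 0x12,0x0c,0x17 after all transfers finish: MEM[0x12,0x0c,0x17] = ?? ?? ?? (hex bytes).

MEM[0x12,0x0c,0x17] = 63 23 68

D0: mem[0x0f..0x15] <- [9e 23 61 63 ac f0 ab]
D1: mem[0x06..0x07] <- [ac f0]
D2: mem[0x01..0x03] <- [ab 9e 23]
D3: mem[0x09..0x0e] <- [b7 ab 9e 23 0c d5]
D4: mem[0x02..0x03] <- [23 0c]
query mem[0x12]=0x63, mem[0x0c]=0x23, mem[0x17]=0x68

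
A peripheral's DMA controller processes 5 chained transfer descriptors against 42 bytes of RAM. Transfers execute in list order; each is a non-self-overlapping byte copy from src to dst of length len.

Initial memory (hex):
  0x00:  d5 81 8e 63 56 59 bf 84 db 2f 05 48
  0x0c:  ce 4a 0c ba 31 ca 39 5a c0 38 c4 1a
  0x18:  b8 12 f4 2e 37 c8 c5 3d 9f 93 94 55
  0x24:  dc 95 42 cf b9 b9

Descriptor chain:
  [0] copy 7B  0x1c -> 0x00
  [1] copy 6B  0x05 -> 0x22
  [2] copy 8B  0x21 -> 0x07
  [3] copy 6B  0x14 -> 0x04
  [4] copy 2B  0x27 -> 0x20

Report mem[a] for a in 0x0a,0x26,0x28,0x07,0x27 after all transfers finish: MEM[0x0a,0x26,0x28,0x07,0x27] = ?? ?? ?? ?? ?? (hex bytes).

MEM[0x0a,0x26,0x28,0x07,0x27] = 84 2f b9 1a 05

D0: mem[0x00..0x06] <- [37 c8 c5 3d 9f 93 94]
D1: mem[0x22..0x27] <- [93 94 84 db 2f 05]
D2: mem[0x07..0x0e] <- [93 93 94 84 db 2f 05 b9]
D3: mem[0x04..0x09] <- [c0 38 c4 1a b8 12]
D4: mem[0x20..0x21] <- [05 b9]
query mem[0x0a]=0x84, mem[0x26]=0x2f, mem[0x28]=0xb9, mem[0x07]=0x1a, mem[0x27]=0x05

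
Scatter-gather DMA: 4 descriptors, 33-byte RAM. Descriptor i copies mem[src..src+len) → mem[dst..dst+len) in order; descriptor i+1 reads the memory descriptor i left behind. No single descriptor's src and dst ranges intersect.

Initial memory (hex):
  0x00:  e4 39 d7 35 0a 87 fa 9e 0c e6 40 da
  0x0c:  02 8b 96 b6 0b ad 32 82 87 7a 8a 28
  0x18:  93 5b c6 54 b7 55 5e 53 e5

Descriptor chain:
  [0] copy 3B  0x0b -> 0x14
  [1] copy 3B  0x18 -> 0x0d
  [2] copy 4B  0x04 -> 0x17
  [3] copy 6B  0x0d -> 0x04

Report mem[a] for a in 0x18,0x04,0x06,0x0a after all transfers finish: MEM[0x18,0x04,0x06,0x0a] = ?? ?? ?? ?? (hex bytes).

MEM[0x18,0x04,0x06,0x0a] = 87 93 c6 40

D0: mem[0x14..0x16] <- [da 02 8b]
D1: mem[0x0d..0x0f] <- [93 5b c6]
D2: mem[0x17..0x1a] <- [0a 87 fa 9e]
D3: mem[0x04..0x09] <- [93 5b c6 0b ad 32]
query mem[0x18]=0x87, mem[0x04]=0x93, mem[0x06]=0xc6, mem[0x0a]=0x40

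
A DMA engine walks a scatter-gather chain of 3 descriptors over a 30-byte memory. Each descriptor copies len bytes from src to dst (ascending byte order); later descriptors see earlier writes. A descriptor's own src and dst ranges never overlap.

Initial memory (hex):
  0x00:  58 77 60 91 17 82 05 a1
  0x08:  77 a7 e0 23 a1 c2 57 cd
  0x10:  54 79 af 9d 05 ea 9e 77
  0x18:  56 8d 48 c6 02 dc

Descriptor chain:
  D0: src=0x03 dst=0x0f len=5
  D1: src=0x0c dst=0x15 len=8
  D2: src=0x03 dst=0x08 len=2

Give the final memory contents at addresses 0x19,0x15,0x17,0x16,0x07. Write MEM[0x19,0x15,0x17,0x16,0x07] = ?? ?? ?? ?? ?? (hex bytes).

MEM[0x19,0x15,0x17,0x16,0x07] = 17 a1 57 c2 a1

  after D0: wrote 5B at 0x0f = 91178205a1
  after D1: wrote 8B at 0x15 = a1c25791178205a1
  after D2: wrote 2B at 0x08 = 9117
query mem[0x19]=0x17, mem[0x15]=0xa1, mem[0x17]=0x57, mem[0x16]=0xc2, mem[0x07]=0xa1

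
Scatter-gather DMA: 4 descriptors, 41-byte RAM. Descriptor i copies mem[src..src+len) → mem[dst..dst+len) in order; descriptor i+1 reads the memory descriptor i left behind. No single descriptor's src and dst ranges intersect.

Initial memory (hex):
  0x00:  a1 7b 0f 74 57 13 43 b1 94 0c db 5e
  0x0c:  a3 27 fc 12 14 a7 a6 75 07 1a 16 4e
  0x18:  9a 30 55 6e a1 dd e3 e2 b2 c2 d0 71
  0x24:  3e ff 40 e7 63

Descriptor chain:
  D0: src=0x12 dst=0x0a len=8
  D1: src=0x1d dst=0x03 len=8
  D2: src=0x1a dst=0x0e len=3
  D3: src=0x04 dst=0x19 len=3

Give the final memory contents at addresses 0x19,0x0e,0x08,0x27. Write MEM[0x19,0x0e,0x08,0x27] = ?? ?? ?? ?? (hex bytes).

MEM[0x19,0x0e,0x08,0x27] = e3 55 d0 e7

#0 dst[0x0a+8] := {0xa6,0x75,0x07,0x1a,0x16,0x4e,0x9a,0x30}
#1 dst[0x03+8] := {0xdd,0xe3,0xe2,0xb2,0xc2,0xd0,0x71,0x3e}
#2 dst[0x0e+3] := {0x55,0x6e,0xa1}
#3 dst[0x19+3] := {0xe3,0xe2,0xb2}
query mem[0x19]=0xe3, mem[0x0e]=0x55, mem[0x08]=0xd0, mem[0x27]=0xe7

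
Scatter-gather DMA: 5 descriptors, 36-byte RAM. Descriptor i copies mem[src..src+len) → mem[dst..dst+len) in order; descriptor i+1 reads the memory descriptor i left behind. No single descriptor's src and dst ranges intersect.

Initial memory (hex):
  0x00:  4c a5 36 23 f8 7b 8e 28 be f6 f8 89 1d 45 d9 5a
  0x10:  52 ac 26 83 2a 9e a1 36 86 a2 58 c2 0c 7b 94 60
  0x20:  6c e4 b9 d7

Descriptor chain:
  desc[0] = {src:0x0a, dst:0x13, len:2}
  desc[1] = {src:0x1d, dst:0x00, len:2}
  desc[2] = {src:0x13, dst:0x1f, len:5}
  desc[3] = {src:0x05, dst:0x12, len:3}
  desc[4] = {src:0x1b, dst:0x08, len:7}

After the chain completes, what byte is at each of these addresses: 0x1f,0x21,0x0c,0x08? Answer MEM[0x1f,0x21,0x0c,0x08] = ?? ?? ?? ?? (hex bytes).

#0 dst[0x13+2] := {0xf8,0x89}
#1 dst[0x00+2] := {0x7b,0x94}
#2 dst[0x1f+5] := {0xf8,0x89,0x9e,0xa1,0x36}
#3 dst[0x12+3] := {0x7b,0x8e,0x28}
#4 dst[0x08+7] := {0xc2,0x0c,0x7b,0x94,0xf8,0x89,0x9e}
query mem[0x1f]=0xf8, mem[0x21]=0x9e, mem[0x0c]=0xf8, mem[0x08]=0xc2

MEM[0x1f,0x21,0x0c,0x08] = f8 9e f8 c2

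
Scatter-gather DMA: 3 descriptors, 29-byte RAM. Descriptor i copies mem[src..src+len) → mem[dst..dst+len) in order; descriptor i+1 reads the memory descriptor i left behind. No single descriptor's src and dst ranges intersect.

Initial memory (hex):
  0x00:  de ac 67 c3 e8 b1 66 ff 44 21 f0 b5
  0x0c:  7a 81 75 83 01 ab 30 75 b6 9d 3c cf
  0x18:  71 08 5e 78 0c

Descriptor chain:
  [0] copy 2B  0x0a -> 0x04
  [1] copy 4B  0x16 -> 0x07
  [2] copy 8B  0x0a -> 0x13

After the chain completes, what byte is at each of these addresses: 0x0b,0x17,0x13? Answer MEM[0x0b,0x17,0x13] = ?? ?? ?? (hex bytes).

MEM[0x0b,0x17,0x13] = b5 75 08

[0] 0x0a->0x04 len=2 : f0 b5
[1] 0x16->0x07 len=4 : 3c cf 71 08
[2] 0x0a->0x13 len=8 : 08 b5 7a 81 75 83 01 ab
query mem[0x0b]=0xb5, mem[0x17]=0x75, mem[0x13]=0x08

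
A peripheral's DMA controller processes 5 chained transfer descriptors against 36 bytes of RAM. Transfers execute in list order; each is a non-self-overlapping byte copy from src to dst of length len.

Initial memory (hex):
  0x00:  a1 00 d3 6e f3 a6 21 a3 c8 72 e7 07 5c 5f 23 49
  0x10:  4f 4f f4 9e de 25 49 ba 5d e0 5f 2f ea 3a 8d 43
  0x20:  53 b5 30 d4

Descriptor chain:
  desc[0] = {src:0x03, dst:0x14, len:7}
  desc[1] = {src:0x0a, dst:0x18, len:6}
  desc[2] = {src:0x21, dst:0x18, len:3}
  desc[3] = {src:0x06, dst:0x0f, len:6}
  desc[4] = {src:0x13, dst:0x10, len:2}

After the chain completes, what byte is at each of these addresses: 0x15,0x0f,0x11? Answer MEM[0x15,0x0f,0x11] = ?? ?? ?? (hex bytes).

D0: mem[0x14..0x1a] <- [6e f3 a6 21 a3 c8 72]
D1: mem[0x18..0x1d] <- [e7 07 5c 5f 23 49]
D2: mem[0x18..0x1a] <- [b5 30 d4]
D3: mem[0x0f..0x14] <- [21 a3 c8 72 e7 07]
D4: mem[0x10..0x11] <- [e7 07]
query mem[0x15]=0xf3, mem[0x0f]=0x21, mem[0x11]=0x07

MEM[0x15,0x0f,0x11] = f3 21 07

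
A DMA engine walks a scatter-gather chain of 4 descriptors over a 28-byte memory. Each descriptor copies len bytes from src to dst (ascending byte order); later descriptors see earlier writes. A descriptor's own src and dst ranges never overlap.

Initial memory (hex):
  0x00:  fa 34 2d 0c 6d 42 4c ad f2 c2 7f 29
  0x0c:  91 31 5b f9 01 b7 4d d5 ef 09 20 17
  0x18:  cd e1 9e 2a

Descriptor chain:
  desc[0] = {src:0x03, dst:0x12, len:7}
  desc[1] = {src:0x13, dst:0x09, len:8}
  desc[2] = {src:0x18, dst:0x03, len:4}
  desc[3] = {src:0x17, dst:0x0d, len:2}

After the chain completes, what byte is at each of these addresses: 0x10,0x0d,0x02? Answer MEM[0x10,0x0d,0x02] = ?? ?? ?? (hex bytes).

MEM[0x10,0x0d,0x02] = 9e f2 2d

#0 dst[0x12+7] := {0x0c,0x6d,0x42,0x4c,0xad,0xf2,0xc2}
#1 dst[0x09+8] := {0x6d,0x42,0x4c,0xad,0xf2,0xc2,0xe1,0x9e}
#2 dst[0x03+4] := {0xc2,0xe1,0x9e,0x2a}
#3 dst[0x0d+2] := {0xf2,0xc2}
query mem[0x10]=0x9e, mem[0x0d]=0xf2, mem[0x02]=0x2d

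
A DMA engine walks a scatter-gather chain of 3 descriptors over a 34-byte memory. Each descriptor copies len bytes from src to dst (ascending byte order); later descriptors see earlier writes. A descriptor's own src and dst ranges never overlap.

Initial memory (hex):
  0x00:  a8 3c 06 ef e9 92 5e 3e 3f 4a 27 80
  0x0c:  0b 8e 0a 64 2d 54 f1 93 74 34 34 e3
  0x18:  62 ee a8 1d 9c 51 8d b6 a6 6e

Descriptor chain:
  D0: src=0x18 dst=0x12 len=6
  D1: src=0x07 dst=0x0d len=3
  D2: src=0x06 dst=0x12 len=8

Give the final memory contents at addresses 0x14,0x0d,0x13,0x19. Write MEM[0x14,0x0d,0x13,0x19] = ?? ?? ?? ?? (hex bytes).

MEM[0x14,0x0d,0x13,0x19] = 3f 3e 3e 3e

  after D0: wrote 6B at 0x12 = 62eea81d9c51
  after D1: wrote 3B at 0x0d = 3e3f4a
  after D2: wrote 8B at 0x12 = 5e3e3f4a27800b3e
query mem[0x14]=0x3f, mem[0x0d]=0x3e, mem[0x13]=0x3e, mem[0x19]=0x3e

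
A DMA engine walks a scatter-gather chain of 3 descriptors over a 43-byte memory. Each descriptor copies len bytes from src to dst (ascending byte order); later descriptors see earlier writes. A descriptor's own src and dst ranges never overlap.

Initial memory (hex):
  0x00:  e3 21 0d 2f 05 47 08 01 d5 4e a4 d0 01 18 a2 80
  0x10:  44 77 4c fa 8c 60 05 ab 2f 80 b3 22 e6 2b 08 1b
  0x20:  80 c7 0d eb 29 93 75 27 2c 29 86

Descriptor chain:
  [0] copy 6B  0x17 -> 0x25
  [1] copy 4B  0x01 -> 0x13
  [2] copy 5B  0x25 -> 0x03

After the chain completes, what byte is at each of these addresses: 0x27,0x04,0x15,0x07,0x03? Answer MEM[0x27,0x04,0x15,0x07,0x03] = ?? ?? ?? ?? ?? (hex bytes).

MEM[0x27,0x04,0x15,0x07,0x03] = 80 2f 2f 22 ab

  after D0: wrote 6B at 0x25 = ab2f80b322e6
  after D1: wrote 4B at 0x13 = 210d2f05
  after D2: wrote 5B at 0x03 = ab2f80b322
query mem[0x27]=0x80, mem[0x04]=0x2f, mem[0x15]=0x2f, mem[0x07]=0x22, mem[0x03]=0xab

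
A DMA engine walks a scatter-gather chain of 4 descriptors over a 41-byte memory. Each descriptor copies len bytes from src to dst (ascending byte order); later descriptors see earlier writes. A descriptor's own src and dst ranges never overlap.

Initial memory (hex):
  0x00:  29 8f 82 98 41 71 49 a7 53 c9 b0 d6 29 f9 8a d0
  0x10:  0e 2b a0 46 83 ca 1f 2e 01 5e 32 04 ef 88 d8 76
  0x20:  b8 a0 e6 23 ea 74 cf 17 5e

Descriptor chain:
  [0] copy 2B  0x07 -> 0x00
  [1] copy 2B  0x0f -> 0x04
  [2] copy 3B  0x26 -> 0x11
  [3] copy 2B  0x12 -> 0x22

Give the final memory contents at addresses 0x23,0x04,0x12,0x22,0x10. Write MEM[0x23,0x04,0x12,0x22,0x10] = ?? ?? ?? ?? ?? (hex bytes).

MEM[0x23,0x04,0x12,0x22,0x10] = 5e d0 17 17 0e

D0: mem[0x00..0x01] <- [a7 53]
D1: mem[0x04..0x05] <- [d0 0e]
D2: mem[0x11..0x13] <- [cf 17 5e]
D3: mem[0x22..0x23] <- [17 5e]
query mem[0x23]=0x5e, mem[0x04]=0xd0, mem[0x12]=0x17, mem[0x22]=0x17, mem[0x10]=0x0e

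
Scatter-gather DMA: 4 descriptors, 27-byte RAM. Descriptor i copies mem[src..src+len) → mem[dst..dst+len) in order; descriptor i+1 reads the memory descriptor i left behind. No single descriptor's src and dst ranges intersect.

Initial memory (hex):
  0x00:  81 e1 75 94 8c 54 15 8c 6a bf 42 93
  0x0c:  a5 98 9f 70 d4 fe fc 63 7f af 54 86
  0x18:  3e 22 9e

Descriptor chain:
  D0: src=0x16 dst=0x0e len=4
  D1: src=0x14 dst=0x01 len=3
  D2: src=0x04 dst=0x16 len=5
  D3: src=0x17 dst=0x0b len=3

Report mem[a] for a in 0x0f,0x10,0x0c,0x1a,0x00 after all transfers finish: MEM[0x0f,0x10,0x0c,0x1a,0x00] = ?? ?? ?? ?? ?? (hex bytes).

MEM[0x0f,0x10,0x0c,0x1a,0x00] = 86 3e 15 6a 81

D0: mem[0x0e..0x11] <- [54 86 3e 22]
D1: mem[0x01..0x03] <- [7f af 54]
D2: mem[0x16..0x1a] <- [8c 54 15 8c 6a]
D3: mem[0x0b..0x0d] <- [54 15 8c]
query mem[0x0f]=0x86, mem[0x10]=0x3e, mem[0x0c]=0x15, mem[0x1a]=0x6a, mem[0x00]=0x81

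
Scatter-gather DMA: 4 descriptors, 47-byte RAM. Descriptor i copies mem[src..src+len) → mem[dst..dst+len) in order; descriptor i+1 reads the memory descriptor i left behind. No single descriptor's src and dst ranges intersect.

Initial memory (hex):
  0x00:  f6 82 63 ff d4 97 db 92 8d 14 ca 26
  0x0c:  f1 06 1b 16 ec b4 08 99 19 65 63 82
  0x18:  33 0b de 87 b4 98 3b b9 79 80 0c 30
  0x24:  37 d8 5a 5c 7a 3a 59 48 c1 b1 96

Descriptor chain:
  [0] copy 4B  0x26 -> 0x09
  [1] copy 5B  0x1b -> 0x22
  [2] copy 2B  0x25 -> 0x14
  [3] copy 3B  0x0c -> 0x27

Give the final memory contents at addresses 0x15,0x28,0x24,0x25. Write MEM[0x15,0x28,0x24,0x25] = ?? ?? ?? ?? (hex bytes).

MEM[0x15,0x28,0x24,0x25] = b9 06 98 3b

#0 dst[0x09+4] := {0x5a,0x5c,0x7a,0x3a}
#1 dst[0x22+5] := {0x87,0xb4,0x98,0x3b,0xb9}
#2 dst[0x14+2] := {0x3b,0xb9}
#3 dst[0x27+3] := {0x3a,0x06,0x1b}
query mem[0x15]=0xb9, mem[0x28]=0x06, mem[0x24]=0x98, mem[0x25]=0x3b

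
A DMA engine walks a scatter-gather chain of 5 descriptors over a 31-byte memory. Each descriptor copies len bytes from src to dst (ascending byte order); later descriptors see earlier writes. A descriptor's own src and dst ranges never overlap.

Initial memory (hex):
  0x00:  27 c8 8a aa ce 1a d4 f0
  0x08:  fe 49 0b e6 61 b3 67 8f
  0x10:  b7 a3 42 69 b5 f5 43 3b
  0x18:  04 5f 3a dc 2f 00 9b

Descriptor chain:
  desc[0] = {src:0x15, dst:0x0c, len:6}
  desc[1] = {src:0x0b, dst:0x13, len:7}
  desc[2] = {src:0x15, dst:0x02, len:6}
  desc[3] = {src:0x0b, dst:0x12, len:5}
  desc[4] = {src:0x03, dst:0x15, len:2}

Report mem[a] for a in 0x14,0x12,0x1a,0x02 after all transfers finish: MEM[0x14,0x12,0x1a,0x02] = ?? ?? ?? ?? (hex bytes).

  after D0: wrote 6B at 0x0c = f5433b045f3a
  after D1: wrote 7B at 0x13 = e6f5433b045f3a
  after D2: wrote 6B at 0x02 = 433b045f3a3a
  after D3: wrote 5B at 0x12 = e6f5433b04
  after D4: wrote 2B at 0x15 = 3b04
query mem[0x14]=0x43, mem[0x12]=0xe6, mem[0x1a]=0x3a, mem[0x02]=0x43

MEM[0x14,0x12,0x1a,0x02] = 43 e6 3a 43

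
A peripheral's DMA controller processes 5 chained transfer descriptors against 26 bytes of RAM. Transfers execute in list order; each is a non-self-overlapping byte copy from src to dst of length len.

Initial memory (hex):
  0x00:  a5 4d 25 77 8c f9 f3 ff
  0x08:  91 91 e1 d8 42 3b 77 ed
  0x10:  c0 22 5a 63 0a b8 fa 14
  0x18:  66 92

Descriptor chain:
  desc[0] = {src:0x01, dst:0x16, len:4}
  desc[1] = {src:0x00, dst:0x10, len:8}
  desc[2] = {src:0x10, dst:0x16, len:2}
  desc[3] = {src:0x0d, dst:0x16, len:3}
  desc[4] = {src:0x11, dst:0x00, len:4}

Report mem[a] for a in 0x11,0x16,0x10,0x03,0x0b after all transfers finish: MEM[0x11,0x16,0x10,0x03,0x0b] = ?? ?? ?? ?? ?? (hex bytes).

MEM[0x11,0x16,0x10,0x03,0x0b] = 4d 3b a5 8c d8

  after D0: wrote 4B at 0x16 = 4d25778c
  after D1: wrote 8B at 0x10 = a54d25778cf9f3ff
  after D2: wrote 2B at 0x16 = a54d
  after D3: wrote 3B at 0x16 = 3b77ed
  after D4: wrote 4B at 0x00 = 4d25778c
query mem[0x11]=0x4d, mem[0x16]=0x3b, mem[0x10]=0xa5, mem[0x03]=0x8c, mem[0x0b]=0xd8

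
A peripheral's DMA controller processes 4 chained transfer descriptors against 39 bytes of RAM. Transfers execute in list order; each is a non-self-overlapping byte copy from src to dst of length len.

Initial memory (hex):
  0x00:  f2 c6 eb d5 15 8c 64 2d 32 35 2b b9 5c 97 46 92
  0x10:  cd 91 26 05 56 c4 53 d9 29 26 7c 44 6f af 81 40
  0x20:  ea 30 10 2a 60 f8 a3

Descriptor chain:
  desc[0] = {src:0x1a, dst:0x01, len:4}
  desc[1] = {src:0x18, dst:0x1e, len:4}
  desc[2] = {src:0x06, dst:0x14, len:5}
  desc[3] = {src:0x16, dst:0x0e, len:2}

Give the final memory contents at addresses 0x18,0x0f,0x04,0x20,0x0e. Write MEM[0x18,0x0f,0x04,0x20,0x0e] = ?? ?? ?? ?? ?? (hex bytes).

MEM[0x18,0x0f,0x04,0x20,0x0e] = 2b 35 af 7c 32

[0] 0x1a->0x01 len=4 : 7c 44 6f af
[1] 0x18->0x1e len=4 : 29 26 7c 44
[2] 0x06->0x14 len=5 : 64 2d 32 35 2b
[3] 0x16->0x0e len=2 : 32 35
query mem[0x18]=0x2b, mem[0x0f]=0x35, mem[0x04]=0xaf, mem[0x20]=0x7c, mem[0x0e]=0x32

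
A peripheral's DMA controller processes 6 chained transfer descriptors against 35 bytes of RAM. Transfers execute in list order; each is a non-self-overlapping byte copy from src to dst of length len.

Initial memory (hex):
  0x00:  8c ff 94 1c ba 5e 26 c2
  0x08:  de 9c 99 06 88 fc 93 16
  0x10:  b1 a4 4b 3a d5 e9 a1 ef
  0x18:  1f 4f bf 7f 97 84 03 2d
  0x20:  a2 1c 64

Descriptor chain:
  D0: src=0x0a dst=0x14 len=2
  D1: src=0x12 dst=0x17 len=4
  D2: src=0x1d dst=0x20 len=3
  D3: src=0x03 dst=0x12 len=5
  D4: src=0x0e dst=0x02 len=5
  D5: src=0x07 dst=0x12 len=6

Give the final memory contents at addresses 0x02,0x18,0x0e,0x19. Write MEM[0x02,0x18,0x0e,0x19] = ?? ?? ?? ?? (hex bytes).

D0: mem[0x14..0x15] <- [99 06]
D1: mem[0x17..0x1a] <- [4b 3a 99 06]
D2: mem[0x20..0x22] <- [84 03 2d]
D3: mem[0x12..0x16] <- [1c ba 5e 26 c2]
D4: mem[0x02..0x06] <- [93 16 b1 a4 1c]
D5: mem[0x12..0x17] <- [c2 de 9c 99 06 88]
query mem[0x02]=0x93, mem[0x18]=0x3a, mem[0x0e]=0x93, mem[0x19]=0x99

MEM[0x02,0x18,0x0e,0x19] = 93 3a 93 99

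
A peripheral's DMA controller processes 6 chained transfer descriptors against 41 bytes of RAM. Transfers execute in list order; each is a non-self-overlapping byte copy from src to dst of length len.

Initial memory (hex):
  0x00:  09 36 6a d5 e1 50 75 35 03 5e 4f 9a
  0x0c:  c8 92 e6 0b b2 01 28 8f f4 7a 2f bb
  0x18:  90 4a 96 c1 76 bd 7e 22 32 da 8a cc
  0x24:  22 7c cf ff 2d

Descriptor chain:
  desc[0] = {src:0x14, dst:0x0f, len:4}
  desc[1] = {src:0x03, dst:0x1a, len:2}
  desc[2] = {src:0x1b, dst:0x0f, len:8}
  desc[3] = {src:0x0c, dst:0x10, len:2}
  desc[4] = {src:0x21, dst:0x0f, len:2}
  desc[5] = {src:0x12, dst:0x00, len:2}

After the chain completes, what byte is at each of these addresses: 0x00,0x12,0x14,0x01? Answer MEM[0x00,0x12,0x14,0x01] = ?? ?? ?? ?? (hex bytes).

#0 dst[0x0f+4] := {0xf4,0x7a,0x2f,0xbb}
#1 dst[0x1a+2] := {0xd5,0xe1}
#2 dst[0x0f+8] := {0xe1,0x76,0xbd,0x7e,0x22,0x32,0xda,0x8a}
#3 dst[0x10+2] := {0xc8,0x92}
#4 dst[0x0f+2] := {0xda,0x8a}
#5 dst[0x00+2] := {0x7e,0x22}
query mem[0x00]=0x7e, mem[0x12]=0x7e, mem[0x14]=0x32, mem[0x01]=0x22

MEM[0x00,0x12,0x14,0x01] = 7e 7e 32 22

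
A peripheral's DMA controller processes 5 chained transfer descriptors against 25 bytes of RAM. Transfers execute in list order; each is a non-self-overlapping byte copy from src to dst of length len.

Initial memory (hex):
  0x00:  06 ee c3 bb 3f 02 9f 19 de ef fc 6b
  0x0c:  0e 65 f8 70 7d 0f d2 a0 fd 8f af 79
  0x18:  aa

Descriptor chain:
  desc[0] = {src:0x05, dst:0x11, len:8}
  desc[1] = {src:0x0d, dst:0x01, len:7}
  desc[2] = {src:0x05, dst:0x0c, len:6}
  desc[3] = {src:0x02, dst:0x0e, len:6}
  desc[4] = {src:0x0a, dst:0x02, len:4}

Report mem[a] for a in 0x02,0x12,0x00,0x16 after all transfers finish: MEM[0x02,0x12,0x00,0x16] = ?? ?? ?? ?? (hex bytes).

MEM[0x02,0x12,0x00,0x16] = fc 9f 06 fc

[0] 0x05->0x11 len=8 : 02 9f 19 de ef fc 6b 0e
[1] 0x0d->0x01 len=7 : 65 f8 70 7d 02 9f 19
[2] 0x05->0x0c len=6 : 02 9f 19 de ef fc
[3] 0x02->0x0e len=6 : f8 70 7d 02 9f 19
[4] 0x0a->0x02 len=4 : fc 6b 02 9f
query mem[0x02]=0xfc, mem[0x12]=0x9f, mem[0x00]=0x06, mem[0x16]=0xfc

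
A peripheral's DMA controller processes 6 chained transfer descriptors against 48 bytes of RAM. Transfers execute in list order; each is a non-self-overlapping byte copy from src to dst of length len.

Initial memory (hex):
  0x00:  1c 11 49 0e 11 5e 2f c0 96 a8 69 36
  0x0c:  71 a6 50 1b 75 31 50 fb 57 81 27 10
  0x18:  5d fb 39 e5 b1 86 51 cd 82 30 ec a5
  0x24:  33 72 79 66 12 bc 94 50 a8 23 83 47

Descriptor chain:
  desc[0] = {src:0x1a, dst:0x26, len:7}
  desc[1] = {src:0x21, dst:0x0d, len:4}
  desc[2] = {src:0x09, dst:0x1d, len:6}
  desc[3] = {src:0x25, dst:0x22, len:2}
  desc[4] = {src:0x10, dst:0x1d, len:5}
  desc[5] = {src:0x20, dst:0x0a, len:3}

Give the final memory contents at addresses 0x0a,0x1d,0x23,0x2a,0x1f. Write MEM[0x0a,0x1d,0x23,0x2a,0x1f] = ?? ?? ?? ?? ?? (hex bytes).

MEM[0x0a,0x1d,0x23,0x2a,0x1f] = fb 33 39 51 50

#0 dst[0x26+7] := {0x39,0xe5,0xb1,0x86,0x51,0xcd,0x82}
#1 dst[0x0d+4] := {0x30,0xec,0xa5,0x33}
#2 dst[0x1d+6] := {0xa8,0x69,0x36,0x71,0x30,0xec}
#3 dst[0x22+2] := {0x72,0x39}
#4 dst[0x1d+5] := {0x33,0x31,0x50,0xfb,0x57}
#5 dst[0x0a+3] := {0xfb,0x57,0x72}
query mem[0x0a]=0xfb, mem[0x1d]=0x33, mem[0x23]=0x39, mem[0x2a]=0x51, mem[0x1f]=0x50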